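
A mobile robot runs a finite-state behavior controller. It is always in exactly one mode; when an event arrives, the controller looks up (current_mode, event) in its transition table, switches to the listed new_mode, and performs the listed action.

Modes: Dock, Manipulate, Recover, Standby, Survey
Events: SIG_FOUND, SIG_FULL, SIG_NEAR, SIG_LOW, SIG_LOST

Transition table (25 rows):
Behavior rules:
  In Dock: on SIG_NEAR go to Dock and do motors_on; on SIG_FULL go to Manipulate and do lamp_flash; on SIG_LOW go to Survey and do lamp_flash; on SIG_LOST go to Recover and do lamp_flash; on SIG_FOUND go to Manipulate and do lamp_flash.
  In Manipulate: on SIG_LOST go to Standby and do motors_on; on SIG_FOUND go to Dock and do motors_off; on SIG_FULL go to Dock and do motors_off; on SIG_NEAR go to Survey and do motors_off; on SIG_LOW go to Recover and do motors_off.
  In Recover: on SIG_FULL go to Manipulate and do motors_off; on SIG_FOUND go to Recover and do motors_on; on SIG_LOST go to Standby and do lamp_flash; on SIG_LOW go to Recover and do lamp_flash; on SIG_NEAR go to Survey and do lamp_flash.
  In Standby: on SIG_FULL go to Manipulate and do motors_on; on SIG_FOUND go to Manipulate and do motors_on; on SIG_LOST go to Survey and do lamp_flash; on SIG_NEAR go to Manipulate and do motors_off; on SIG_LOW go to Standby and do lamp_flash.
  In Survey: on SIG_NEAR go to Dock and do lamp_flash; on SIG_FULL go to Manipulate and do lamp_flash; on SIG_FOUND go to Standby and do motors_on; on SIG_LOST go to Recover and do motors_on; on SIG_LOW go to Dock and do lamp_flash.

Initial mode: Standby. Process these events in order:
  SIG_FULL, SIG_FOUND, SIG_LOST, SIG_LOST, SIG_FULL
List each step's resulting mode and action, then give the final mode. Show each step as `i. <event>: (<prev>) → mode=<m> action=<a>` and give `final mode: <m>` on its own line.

final mode: Manipulate

1. SIG_FULL: (Standby) → mode=Manipulate action=motors_on
2. SIG_FOUND: (Manipulate) → mode=Dock action=motors_off
3. SIG_LOST: (Dock) → mode=Recover action=lamp_flash
4. SIG_LOST: (Recover) → mode=Standby action=lamp_flash
5. SIG_FULL: (Standby) → mode=Manipulate action=motors_on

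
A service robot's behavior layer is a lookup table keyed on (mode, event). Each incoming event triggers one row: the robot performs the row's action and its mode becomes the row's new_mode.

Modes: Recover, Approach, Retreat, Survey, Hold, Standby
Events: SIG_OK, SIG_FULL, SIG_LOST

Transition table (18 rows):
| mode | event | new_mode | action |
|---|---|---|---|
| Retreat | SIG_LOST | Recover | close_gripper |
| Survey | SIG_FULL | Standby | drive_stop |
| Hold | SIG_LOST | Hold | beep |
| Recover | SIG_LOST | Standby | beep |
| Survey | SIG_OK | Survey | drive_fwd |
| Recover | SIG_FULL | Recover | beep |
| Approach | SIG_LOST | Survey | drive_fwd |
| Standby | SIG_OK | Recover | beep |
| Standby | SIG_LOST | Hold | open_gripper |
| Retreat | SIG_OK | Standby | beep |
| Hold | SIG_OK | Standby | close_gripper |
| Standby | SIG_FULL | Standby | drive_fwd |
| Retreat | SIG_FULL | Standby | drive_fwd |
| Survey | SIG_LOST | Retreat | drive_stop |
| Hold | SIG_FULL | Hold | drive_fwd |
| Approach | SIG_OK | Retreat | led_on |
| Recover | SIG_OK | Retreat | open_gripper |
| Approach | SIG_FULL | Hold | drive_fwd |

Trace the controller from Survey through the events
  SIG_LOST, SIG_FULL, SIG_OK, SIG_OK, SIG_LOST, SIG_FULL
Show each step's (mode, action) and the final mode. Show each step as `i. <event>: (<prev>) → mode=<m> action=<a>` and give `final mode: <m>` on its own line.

1. SIG_LOST: (Survey) → mode=Retreat action=drive_stop
2. SIG_FULL: (Retreat) → mode=Standby action=drive_fwd
3. SIG_OK: (Standby) → mode=Recover action=beep
4. SIG_OK: (Recover) → mode=Retreat action=open_gripper
5. SIG_LOST: (Retreat) → mode=Recover action=close_gripper
6. SIG_FULL: (Recover) → mode=Recover action=beep

final mode: Recover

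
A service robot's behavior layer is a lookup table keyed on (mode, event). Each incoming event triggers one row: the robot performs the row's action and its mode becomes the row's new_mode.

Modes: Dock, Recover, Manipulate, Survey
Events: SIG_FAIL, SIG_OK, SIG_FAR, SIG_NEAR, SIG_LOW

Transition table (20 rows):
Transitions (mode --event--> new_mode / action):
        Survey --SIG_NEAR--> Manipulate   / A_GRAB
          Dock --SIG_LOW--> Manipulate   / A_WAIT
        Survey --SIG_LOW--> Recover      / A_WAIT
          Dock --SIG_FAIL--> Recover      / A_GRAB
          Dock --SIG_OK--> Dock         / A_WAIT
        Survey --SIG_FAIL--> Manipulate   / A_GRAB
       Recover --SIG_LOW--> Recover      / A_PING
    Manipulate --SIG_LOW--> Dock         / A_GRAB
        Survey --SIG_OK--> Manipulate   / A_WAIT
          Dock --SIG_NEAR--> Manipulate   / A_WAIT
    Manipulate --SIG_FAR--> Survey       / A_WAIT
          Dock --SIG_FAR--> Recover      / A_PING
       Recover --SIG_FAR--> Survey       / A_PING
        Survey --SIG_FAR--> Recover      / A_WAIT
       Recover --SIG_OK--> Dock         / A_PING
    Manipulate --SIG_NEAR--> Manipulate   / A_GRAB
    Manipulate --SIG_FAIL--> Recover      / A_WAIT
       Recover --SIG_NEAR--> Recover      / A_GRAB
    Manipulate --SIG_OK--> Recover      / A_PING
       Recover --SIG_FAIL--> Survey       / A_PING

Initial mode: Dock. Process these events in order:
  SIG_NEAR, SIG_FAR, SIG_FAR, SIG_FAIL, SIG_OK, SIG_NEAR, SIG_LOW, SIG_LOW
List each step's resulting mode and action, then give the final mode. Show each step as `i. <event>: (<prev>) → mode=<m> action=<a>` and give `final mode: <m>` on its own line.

final mode: Manipulate

1. SIG_NEAR: (Dock) → mode=Manipulate action=A_WAIT
2. SIG_FAR: (Manipulate) → mode=Survey action=A_WAIT
3. SIG_FAR: (Survey) → mode=Recover action=A_WAIT
4. SIG_FAIL: (Recover) → mode=Survey action=A_PING
5. SIG_OK: (Survey) → mode=Manipulate action=A_WAIT
6. SIG_NEAR: (Manipulate) → mode=Manipulate action=A_GRAB
7. SIG_LOW: (Manipulate) → mode=Dock action=A_GRAB
8. SIG_LOW: (Dock) → mode=Manipulate action=A_WAIT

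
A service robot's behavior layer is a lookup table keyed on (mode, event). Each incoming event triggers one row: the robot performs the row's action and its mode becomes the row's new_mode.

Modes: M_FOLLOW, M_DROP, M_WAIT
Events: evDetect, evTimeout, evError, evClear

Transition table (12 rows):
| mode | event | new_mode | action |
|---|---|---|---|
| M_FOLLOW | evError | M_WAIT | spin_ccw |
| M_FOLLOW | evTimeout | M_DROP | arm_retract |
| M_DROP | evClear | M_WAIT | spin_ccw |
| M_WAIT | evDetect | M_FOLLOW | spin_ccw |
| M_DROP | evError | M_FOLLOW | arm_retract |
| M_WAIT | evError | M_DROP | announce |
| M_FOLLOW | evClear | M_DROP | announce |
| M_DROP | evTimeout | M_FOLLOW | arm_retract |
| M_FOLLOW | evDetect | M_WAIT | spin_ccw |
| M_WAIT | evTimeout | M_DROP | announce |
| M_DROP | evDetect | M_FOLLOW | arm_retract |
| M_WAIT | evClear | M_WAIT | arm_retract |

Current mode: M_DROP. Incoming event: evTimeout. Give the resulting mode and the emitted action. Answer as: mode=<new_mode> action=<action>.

current mode = M_DROP; filter table to that mode:
  (M_DROP, evClear) → (M_WAIT, spin_ccw)
  (M_DROP, evError) → (M_FOLLOW, arm_retract)
  (M_DROP, evTimeout) → (M_FOLLOW, arm_retract)  ← event matches
  (M_DROP, evDetect) → (M_FOLLOW, arm_retract)
event = evTimeout selects (M_FOLLOW, arm_retract)

mode=M_FOLLOW action=arm_retract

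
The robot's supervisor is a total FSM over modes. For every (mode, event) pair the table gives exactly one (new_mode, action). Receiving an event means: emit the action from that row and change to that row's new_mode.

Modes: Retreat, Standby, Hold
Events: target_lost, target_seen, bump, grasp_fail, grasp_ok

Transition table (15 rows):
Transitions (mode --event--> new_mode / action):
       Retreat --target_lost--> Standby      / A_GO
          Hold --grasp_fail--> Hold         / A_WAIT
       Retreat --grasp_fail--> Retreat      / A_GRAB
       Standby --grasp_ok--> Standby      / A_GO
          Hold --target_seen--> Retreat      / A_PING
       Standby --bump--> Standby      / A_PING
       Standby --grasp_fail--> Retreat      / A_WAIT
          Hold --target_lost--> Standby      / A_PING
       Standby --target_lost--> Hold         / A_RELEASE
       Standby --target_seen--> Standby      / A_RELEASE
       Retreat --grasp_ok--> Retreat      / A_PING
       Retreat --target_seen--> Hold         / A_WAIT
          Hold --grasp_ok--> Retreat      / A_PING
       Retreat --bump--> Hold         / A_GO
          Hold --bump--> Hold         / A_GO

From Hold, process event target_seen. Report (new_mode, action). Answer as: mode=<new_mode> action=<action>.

mode=Retreat action=A_PING

current mode = Hold; filter table to that mode:
  (Hold, grasp_fail) → (Hold, A_WAIT)
  (Hold, target_seen) → (Retreat, A_PING)  ← event matches
  (Hold, target_lost) → (Standby, A_PING)
  (Hold, grasp_ok) → (Retreat, A_PING)
  (Hold, bump) → (Hold, A_GO)
event = target_seen selects (Retreat, A_PING)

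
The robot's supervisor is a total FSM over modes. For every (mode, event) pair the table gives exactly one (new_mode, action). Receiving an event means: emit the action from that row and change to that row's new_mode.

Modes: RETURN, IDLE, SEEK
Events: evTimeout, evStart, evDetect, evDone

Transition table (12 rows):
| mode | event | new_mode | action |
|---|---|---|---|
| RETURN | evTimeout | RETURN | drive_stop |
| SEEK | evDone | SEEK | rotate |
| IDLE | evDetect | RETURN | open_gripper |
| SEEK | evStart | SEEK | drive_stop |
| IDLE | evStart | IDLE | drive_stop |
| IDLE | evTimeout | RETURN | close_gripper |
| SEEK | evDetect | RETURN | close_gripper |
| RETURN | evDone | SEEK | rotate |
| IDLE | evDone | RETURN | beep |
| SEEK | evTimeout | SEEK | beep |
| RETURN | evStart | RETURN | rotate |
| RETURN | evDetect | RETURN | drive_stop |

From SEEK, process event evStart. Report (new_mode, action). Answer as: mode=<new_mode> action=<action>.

current mode = SEEK; filter table to that mode:
  (SEEK, evDone) → (SEEK, rotate)
  (SEEK, evStart) → (SEEK, drive_stop)  ← event matches
  (SEEK, evDetect) → (RETURN, close_gripper)
  (SEEK, evTimeout) → (SEEK, beep)
event = evStart selects (SEEK, drive_stop)

mode=SEEK action=drive_stop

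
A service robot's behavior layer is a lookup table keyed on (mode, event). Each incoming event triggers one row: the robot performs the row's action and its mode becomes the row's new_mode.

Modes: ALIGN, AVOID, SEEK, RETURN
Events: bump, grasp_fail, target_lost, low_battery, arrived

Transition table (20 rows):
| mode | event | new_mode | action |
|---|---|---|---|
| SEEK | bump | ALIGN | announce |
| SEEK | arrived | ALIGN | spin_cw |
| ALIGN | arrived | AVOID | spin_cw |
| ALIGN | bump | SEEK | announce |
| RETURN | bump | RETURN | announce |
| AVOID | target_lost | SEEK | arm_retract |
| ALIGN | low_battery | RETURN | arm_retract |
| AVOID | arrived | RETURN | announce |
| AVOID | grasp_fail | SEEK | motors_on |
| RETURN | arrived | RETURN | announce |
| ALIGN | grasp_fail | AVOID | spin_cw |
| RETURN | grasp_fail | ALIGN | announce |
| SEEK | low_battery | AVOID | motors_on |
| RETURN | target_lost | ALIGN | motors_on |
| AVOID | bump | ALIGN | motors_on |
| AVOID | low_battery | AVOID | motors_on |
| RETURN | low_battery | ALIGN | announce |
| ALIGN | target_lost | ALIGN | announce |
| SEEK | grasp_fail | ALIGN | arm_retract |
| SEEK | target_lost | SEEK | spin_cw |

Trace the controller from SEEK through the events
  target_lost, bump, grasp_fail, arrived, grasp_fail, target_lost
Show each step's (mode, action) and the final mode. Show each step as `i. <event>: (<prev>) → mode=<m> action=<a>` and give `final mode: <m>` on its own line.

final mode: ALIGN

1. target_lost: (SEEK) → mode=SEEK action=spin_cw
2. bump: (SEEK) → mode=ALIGN action=announce
3. grasp_fail: (ALIGN) → mode=AVOID action=spin_cw
4. arrived: (AVOID) → mode=RETURN action=announce
5. grasp_fail: (RETURN) → mode=ALIGN action=announce
6. target_lost: (ALIGN) → mode=ALIGN action=announce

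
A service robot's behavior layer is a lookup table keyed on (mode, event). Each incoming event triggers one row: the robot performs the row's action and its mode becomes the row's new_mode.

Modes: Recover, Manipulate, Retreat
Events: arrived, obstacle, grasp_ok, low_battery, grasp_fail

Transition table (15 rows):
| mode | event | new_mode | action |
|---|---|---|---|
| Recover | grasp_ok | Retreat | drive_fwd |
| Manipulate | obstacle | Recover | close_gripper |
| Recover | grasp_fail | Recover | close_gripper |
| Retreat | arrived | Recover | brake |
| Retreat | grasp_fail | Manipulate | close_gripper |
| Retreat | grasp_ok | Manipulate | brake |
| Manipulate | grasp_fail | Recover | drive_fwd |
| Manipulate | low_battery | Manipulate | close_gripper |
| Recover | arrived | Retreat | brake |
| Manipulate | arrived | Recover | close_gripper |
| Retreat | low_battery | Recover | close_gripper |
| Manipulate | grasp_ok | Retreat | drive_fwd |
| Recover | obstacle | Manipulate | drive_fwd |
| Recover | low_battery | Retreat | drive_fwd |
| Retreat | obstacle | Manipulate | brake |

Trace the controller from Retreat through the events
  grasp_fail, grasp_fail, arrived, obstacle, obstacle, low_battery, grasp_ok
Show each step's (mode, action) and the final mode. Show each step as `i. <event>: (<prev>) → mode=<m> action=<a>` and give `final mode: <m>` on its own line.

final mode: Manipulate

1. grasp_fail: (Retreat) → mode=Manipulate action=close_gripper
2. grasp_fail: (Manipulate) → mode=Recover action=drive_fwd
3. arrived: (Recover) → mode=Retreat action=brake
4. obstacle: (Retreat) → mode=Manipulate action=brake
5. obstacle: (Manipulate) → mode=Recover action=close_gripper
6. low_battery: (Recover) → mode=Retreat action=drive_fwd
7. grasp_ok: (Retreat) → mode=Manipulate action=brake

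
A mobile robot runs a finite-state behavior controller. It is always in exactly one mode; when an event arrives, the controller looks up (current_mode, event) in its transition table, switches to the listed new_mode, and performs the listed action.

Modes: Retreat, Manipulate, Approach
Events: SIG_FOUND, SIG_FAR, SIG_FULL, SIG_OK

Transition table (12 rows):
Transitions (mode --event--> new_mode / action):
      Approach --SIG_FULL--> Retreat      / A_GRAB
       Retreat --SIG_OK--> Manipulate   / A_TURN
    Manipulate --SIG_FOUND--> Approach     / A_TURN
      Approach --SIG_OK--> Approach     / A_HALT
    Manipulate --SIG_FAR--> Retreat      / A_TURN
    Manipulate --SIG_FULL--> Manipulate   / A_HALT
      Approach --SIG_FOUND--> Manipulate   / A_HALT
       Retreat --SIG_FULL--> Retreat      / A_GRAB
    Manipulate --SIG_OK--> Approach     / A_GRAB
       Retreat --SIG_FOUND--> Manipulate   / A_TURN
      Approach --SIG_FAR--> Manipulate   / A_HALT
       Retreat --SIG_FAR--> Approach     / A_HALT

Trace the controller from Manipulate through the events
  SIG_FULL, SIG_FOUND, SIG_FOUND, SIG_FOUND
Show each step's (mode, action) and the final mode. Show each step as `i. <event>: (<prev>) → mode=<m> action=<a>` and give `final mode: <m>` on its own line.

final mode: Approach

1. SIG_FULL: (Manipulate) → mode=Manipulate action=A_HALT
2. SIG_FOUND: (Manipulate) → mode=Approach action=A_TURN
3. SIG_FOUND: (Approach) → mode=Manipulate action=A_HALT
4. SIG_FOUND: (Manipulate) → mode=Approach action=A_TURN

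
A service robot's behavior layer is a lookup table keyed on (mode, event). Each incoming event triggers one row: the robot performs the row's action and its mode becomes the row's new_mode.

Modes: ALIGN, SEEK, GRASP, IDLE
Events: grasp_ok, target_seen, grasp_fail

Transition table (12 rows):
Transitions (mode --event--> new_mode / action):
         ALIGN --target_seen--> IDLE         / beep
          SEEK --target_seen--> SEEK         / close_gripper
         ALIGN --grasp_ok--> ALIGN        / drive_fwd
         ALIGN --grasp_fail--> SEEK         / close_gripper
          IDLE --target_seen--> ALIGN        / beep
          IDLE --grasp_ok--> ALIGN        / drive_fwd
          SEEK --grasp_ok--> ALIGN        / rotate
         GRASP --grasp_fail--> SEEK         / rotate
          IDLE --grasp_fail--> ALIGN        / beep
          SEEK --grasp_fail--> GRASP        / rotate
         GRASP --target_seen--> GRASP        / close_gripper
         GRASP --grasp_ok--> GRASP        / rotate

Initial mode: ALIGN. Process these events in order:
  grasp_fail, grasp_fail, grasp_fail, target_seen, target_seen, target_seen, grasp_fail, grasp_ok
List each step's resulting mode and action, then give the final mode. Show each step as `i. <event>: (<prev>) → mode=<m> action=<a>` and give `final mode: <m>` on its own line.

1. grasp_fail: (ALIGN) → mode=SEEK action=close_gripper
2. grasp_fail: (SEEK) → mode=GRASP action=rotate
3. grasp_fail: (GRASP) → mode=SEEK action=rotate
4. target_seen: (SEEK) → mode=SEEK action=close_gripper
5. target_seen: (SEEK) → mode=SEEK action=close_gripper
6. target_seen: (SEEK) → mode=SEEK action=close_gripper
7. grasp_fail: (SEEK) → mode=GRASP action=rotate
8. grasp_ok: (GRASP) → mode=GRASP action=rotate

final mode: GRASP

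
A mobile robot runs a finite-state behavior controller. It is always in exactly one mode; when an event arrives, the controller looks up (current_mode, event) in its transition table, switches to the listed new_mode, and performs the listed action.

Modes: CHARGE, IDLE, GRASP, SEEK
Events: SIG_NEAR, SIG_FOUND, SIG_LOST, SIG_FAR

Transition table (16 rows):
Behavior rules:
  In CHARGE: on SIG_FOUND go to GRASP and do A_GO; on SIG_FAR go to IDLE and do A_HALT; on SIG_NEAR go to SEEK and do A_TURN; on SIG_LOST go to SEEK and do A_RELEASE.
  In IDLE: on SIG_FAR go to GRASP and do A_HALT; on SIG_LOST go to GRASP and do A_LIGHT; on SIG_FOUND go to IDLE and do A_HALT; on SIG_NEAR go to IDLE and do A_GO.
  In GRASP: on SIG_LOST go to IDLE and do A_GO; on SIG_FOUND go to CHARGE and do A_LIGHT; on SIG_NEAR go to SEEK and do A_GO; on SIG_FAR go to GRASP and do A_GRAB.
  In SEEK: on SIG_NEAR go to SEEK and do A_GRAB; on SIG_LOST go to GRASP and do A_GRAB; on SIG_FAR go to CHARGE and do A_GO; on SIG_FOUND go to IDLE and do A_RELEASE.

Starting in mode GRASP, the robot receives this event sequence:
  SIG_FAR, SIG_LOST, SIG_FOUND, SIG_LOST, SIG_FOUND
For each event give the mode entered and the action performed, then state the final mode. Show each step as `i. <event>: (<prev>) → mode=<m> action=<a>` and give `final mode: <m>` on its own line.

1. SIG_FAR: (GRASP) → mode=GRASP action=A_GRAB
2. SIG_LOST: (GRASP) → mode=IDLE action=A_GO
3. SIG_FOUND: (IDLE) → mode=IDLE action=A_HALT
4. SIG_LOST: (IDLE) → mode=GRASP action=A_LIGHT
5. SIG_FOUND: (GRASP) → mode=CHARGE action=A_LIGHT

final mode: CHARGE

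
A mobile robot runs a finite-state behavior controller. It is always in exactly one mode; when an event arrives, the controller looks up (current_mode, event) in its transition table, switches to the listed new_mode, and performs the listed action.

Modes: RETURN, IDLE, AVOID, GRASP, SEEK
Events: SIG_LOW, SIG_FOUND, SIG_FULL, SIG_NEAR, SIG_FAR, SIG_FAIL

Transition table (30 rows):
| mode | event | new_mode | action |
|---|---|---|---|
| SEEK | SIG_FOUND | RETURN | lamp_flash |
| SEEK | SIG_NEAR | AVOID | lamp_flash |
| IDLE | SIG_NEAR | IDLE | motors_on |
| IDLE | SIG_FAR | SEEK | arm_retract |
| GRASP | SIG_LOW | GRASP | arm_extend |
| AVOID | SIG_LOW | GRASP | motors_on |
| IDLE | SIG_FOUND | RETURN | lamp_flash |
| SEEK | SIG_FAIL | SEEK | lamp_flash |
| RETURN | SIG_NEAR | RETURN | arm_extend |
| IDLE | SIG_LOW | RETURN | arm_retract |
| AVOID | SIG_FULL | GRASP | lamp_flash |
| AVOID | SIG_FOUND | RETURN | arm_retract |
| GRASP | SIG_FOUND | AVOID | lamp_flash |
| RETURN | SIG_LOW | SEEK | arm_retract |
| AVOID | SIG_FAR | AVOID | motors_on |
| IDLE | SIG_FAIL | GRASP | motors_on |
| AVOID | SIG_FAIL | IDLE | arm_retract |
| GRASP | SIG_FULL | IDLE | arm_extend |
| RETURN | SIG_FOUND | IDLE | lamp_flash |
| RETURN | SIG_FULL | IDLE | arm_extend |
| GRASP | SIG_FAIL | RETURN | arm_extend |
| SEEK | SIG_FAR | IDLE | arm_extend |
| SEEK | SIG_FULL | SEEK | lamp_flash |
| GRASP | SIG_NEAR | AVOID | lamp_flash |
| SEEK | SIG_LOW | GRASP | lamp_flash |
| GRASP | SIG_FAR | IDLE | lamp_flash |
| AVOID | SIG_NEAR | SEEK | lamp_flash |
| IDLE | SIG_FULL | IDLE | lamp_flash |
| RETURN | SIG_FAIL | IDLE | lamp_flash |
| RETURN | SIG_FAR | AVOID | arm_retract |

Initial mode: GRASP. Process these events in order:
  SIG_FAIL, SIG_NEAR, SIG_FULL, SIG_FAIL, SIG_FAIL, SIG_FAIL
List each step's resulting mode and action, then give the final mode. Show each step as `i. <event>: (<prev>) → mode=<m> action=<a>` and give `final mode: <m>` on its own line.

final mode: IDLE

1. SIG_FAIL: (GRASP) → mode=RETURN action=arm_extend
2. SIG_NEAR: (RETURN) → mode=RETURN action=arm_extend
3. SIG_FULL: (RETURN) → mode=IDLE action=arm_extend
4. SIG_FAIL: (IDLE) → mode=GRASP action=motors_on
5. SIG_FAIL: (GRASP) → mode=RETURN action=arm_extend
6. SIG_FAIL: (RETURN) → mode=IDLE action=lamp_flash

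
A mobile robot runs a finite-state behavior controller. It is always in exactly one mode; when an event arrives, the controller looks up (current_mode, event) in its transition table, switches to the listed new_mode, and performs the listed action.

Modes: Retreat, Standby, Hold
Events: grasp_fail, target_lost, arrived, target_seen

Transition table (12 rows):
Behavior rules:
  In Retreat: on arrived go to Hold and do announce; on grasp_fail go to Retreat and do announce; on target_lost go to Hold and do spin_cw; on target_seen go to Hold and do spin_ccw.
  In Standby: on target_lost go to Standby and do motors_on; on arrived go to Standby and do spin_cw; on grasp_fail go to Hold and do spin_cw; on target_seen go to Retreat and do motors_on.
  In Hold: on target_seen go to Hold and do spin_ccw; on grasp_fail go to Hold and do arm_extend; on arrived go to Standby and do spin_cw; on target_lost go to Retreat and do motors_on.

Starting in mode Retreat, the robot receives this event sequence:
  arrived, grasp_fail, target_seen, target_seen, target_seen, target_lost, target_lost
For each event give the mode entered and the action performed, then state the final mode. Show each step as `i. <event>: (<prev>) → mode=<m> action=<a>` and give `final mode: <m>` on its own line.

1. arrived: (Retreat) → mode=Hold action=announce
2. grasp_fail: (Hold) → mode=Hold action=arm_extend
3. target_seen: (Hold) → mode=Hold action=spin_ccw
4. target_seen: (Hold) → mode=Hold action=spin_ccw
5. target_seen: (Hold) → mode=Hold action=spin_ccw
6. target_lost: (Hold) → mode=Retreat action=motors_on
7. target_lost: (Retreat) → mode=Hold action=spin_cw

final mode: Hold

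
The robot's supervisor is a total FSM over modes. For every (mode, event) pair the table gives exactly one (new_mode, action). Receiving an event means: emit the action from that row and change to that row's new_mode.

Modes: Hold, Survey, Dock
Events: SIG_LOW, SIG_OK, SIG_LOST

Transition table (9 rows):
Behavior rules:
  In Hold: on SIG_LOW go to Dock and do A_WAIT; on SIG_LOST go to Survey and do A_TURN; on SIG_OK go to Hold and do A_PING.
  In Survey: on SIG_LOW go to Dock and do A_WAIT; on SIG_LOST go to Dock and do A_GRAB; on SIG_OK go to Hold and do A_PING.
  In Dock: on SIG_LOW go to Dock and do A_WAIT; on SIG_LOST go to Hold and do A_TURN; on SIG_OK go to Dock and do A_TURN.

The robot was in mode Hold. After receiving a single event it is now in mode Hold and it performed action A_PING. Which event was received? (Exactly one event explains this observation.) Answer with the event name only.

try SIG_LOW: (Hold, SIG_LOW) → (Dock, A_WAIT)
try SIG_OK: (Hold, SIG_OK) → (Hold, A_PING)  ← matches
try SIG_LOST: (Hold, SIG_LOST) → (Survey, A_TURN)

SIG_OK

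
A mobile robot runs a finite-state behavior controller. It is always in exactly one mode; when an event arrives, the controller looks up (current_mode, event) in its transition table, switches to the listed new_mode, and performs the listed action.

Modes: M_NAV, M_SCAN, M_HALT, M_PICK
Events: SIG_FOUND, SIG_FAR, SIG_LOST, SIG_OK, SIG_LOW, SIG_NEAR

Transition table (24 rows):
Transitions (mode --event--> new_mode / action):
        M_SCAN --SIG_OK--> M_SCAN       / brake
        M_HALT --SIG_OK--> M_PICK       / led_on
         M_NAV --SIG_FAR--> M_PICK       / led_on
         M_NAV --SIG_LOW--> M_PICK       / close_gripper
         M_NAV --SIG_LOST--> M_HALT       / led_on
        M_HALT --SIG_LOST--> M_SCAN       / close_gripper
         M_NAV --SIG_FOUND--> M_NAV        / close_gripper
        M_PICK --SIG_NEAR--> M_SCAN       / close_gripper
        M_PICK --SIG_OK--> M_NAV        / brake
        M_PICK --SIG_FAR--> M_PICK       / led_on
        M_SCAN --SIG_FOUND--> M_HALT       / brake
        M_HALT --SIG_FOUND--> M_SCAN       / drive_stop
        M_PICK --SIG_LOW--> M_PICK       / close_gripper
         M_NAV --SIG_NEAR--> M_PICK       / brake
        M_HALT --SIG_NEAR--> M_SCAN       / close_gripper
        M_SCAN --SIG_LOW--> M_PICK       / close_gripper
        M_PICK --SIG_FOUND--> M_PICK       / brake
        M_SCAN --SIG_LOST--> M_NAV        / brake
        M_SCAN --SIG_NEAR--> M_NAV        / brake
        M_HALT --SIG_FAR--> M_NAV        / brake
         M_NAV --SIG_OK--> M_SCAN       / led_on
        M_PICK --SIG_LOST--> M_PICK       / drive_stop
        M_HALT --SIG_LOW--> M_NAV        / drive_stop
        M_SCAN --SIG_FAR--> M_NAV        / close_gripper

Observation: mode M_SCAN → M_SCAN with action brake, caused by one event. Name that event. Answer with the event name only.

try SIG_FOUND: (M_SCAN, SIG_FOUND) → (M_HALT, brake)
try SIG_FAR: (M_SCAN, SIG_FAR) → (M_NAV, close_gripper)
try SIG_LOST: (M_SCAN, SIG_LOST) → (M_NAV, brake)
try SIG_OK: (M_SCAN, SIG_OK) → (M_SCAN, brake)  ← matches
try SIG_LOW: (M_SCAN, SIG_LOW) → (M_PICK, close_gripper)
try SIG_NEAR: (M_SCAN, SIG_NEAR) → (M_NAV, brake)

SIG_OK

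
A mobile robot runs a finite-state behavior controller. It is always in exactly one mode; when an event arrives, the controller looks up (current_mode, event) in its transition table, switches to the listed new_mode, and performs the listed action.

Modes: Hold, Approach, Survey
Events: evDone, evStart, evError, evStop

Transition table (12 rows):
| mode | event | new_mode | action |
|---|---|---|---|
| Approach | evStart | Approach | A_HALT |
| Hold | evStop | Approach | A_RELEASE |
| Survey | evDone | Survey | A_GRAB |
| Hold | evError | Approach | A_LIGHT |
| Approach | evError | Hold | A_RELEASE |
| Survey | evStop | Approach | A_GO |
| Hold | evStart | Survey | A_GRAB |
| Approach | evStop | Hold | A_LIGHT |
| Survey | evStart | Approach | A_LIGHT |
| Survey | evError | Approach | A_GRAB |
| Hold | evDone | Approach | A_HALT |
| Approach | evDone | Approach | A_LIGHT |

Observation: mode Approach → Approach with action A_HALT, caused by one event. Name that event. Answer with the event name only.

evStart

try evDone: (Approach, evDone) → (Approach, A_LIGHT)
try evStart: (Approach, evStart) → (Approach, A_HALT)  ← matches
try evError: (Approach, evError) → (Hold, A_RELEASE)
try evStop: (Approach, evStop) → (Hold, A_LIGHT)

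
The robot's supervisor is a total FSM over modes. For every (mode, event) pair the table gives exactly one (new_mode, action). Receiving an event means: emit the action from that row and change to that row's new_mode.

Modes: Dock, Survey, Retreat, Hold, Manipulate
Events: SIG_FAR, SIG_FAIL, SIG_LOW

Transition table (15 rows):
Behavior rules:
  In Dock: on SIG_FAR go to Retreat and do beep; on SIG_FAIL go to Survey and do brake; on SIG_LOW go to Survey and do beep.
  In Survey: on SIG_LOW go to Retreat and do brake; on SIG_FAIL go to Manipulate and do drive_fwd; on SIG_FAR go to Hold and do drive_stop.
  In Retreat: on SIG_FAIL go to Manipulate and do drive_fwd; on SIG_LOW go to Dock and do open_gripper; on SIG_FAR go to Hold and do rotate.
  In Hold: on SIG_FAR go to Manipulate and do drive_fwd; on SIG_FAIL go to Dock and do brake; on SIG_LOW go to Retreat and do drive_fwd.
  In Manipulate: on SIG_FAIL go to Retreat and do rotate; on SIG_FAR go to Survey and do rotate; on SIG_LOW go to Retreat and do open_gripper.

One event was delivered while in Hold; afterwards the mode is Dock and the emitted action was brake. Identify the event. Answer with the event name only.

try SIG_FAR: (Hold, SIG_FAR) → (Manipulate, drive_fwd)
try SIG_FAIL: (Hold, SIG_FAIL) → (Dock, brake)  ← matches
try SIG_LOW: (Hold, SIG_LOW) → (Retreat, drive_fwd)

SIG_FAIL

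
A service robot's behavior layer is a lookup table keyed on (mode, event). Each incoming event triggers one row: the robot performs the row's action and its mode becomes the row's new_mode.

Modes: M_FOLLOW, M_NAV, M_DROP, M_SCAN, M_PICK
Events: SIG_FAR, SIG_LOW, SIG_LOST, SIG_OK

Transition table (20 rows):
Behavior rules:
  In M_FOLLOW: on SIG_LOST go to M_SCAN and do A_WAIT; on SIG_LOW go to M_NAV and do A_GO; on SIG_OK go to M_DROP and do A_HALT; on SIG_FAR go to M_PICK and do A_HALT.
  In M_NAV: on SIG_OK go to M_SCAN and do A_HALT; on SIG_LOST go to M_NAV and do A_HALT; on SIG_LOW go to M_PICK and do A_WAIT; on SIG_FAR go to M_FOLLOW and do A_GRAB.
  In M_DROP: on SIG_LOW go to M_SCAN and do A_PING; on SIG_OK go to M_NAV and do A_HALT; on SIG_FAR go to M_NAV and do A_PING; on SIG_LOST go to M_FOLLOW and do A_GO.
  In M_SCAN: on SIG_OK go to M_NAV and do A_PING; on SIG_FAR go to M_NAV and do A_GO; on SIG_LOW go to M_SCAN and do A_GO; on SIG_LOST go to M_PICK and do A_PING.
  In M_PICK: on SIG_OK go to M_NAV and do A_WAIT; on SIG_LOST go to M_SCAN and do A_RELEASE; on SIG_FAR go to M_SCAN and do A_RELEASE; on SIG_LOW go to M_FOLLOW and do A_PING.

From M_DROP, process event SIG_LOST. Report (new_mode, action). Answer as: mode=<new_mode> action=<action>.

mode=M_FOLLOW action=A_GO

current mode = M_DROP; filter table to that mode:
  (M_DROP, SIG_LOW) → (M_SCAN, A_PING)
  (M_DROP, SIG_OK) → (M_NAV, A_HALT)
  (M_DROP, SIG_FAR) → (M_NAV, A_PING)
  (M_DROP, SIG_LOST) → (M_FOLLOW, A_GO)  ← event matches
event = SIG_LOST selects (M_FOLLOW, A_GO)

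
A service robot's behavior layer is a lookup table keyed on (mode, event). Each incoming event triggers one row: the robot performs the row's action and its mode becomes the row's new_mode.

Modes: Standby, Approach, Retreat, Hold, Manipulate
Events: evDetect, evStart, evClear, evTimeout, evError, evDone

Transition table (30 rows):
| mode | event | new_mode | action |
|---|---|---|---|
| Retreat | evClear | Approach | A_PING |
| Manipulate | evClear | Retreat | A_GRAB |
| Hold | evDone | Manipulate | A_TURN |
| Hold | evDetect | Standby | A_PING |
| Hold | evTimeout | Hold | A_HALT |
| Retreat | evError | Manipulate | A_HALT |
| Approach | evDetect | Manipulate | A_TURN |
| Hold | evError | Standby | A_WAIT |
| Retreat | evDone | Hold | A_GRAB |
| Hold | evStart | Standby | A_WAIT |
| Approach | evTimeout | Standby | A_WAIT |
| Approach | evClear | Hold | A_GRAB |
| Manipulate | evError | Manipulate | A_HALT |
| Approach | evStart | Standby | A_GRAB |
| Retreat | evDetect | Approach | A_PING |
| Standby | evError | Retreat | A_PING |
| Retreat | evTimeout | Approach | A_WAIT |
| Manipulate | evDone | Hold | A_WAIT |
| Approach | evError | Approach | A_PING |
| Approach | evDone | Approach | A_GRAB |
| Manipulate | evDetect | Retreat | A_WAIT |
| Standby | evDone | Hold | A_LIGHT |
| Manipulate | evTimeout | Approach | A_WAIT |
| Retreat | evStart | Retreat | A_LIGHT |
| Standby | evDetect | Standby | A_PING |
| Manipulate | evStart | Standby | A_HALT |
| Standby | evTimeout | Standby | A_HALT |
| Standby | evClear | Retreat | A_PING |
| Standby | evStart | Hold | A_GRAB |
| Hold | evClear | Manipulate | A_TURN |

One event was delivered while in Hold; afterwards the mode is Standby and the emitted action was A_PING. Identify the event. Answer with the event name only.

evDetect

try evDetect: (Hold, evDetect) → (Standby, A_PING)  ← matches
try evStart: (Hold, evStart) → (Standby, A_WAIT)
try evClear: (Hold, evClear) → (Manipulate, A_TURN)
try evTimeout: (Hold, evTimeout) → (Hold, A_HALT)
try evError: (Hold, evError) → (Standby, A_WAIT)
try evDone: (Hold, evDone) → (Manipulate, A_TURN)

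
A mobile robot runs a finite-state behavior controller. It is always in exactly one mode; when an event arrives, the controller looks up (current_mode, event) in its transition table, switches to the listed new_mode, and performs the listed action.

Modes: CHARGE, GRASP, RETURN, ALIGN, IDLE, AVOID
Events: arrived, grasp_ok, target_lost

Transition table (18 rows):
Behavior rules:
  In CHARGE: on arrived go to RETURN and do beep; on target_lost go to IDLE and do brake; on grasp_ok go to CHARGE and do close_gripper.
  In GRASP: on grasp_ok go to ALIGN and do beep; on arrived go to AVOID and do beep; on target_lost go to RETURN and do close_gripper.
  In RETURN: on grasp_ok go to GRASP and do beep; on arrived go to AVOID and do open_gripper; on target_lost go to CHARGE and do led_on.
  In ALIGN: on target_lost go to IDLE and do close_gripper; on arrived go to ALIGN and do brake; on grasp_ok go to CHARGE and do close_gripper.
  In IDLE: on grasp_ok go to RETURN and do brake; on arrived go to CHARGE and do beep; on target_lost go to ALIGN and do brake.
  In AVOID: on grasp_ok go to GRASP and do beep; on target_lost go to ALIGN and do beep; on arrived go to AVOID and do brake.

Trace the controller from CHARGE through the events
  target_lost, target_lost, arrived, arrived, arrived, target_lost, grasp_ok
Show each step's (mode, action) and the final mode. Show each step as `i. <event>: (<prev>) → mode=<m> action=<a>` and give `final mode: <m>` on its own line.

1. target_lost: (CHARGE) → mode=IDLE action=brake
2. target_lost: (IDLE) → mode=ALIGN action=brake
3. arrived: (ALIGN) → mode=ALIGN action=brake
4. arrived: (ALIGN) → mode=ALIGN action=brake
5. arrived: (ALIGN) → mode=ALIGN action=brake
6. target_lost: (ALIGN) → mode=IDLE action=close_gripper
7. grasp_ok: (IDLE) → mode=RETURN action=brake

final mode: RETURN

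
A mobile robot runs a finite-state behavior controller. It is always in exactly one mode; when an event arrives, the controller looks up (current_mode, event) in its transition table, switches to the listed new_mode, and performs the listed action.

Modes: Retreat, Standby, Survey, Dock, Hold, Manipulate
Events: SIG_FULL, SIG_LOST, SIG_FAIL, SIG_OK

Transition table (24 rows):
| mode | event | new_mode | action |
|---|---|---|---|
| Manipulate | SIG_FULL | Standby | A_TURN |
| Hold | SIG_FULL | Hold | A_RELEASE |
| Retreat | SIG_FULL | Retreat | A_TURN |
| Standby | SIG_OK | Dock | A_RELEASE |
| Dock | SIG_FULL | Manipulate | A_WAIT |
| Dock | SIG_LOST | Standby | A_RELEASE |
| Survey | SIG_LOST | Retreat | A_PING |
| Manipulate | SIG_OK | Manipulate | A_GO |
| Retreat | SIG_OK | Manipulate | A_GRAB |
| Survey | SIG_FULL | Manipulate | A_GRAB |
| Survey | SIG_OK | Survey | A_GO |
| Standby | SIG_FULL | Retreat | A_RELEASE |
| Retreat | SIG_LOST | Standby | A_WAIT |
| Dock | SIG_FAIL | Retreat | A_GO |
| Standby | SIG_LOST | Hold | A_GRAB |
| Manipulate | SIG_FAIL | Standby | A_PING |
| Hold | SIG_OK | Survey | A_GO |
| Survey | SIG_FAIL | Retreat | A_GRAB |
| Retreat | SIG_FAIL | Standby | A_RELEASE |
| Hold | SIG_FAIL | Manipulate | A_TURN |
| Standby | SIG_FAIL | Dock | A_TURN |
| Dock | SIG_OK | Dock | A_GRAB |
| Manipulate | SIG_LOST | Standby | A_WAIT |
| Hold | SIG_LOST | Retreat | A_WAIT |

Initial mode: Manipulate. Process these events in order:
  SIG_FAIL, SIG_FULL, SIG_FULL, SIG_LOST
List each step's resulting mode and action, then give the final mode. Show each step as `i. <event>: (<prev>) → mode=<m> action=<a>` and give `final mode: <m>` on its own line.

final mode: Standby

1. SIG_FAIL: (Manipulate) → mode=Standby action=A_PING
2. SIG_FULL: (Standby) → mode=Retreat action=A_RELEASE
3. SIG_FULL: (Retreat) → mode=Retreat action=A_TURN
4. SIG_LOST: (Retreat) → mode=Standby action=A_WAIT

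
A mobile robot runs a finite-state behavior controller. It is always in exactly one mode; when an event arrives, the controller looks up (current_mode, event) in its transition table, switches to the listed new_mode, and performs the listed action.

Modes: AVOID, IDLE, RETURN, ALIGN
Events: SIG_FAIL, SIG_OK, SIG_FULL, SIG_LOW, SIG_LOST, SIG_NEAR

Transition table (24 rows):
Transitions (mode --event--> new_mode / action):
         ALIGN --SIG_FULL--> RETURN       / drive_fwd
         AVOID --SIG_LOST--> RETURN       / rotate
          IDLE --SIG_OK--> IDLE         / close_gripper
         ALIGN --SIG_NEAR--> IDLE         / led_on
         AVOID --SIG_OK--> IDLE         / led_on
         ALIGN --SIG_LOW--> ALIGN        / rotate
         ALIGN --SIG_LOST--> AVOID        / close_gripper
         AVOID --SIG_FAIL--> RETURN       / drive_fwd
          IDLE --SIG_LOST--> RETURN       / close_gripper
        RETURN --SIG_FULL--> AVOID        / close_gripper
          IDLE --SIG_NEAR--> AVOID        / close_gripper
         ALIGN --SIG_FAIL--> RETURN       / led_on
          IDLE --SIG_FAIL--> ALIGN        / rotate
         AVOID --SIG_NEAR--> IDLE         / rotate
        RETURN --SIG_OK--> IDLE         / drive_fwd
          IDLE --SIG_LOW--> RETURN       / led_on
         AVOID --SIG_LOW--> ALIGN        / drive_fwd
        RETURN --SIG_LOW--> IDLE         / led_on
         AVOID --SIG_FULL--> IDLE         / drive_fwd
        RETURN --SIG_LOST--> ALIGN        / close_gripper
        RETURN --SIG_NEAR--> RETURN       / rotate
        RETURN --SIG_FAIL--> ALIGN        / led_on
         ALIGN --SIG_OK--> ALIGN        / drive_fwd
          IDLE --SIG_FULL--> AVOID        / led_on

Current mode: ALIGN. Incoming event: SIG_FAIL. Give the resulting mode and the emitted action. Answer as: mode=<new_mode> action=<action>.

mode=RETURN action=led_on

current mode = ALIGN; filter table to that mode:
  (ALIGN, SIG_FULL) → (RETURN, drive_fwd)
  (ALIGN, SIG_NEAR) → (IDLE, led_on)
  (ALIGN, SIG_LOW) → (ALIGN, rotate)
  (ALIGN, SIG_LOST) → (AVOID, close_gripper)
  (ALIGN, SIG_FAIL) → (RETURN, led_on)  ← event matches
  (ALIGN, SIG_OK) → (ALIGN, drive_fwd)
event = SIG_FAIL selects (RETURN, led_on)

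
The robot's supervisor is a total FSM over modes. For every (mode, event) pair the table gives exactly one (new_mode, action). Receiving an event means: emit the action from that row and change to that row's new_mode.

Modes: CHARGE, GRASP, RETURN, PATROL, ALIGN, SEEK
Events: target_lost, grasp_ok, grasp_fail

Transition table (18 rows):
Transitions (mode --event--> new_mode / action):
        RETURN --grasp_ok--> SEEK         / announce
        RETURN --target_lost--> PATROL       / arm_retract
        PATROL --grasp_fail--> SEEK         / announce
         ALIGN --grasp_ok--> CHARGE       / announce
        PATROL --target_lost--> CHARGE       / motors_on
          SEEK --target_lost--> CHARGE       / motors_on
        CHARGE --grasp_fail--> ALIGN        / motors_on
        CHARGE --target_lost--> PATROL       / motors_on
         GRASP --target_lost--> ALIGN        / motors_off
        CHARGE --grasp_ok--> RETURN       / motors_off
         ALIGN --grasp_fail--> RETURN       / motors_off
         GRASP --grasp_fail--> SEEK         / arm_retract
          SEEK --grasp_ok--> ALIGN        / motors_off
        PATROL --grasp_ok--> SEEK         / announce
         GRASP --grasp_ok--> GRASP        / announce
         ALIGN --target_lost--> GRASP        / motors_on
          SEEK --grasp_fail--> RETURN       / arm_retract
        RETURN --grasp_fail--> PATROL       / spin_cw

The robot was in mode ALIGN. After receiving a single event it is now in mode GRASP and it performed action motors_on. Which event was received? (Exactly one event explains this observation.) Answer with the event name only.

try target_lost: (ALIGN, target_lost) → (GRASP, motors_on)  ← matches
try grasp_ok: (ALIGN, grasp_ok) → (CHARGE, announce)
try grasp_fail: (ALIGN, grasp_fail) → (RETURN, motors_off)

target_lost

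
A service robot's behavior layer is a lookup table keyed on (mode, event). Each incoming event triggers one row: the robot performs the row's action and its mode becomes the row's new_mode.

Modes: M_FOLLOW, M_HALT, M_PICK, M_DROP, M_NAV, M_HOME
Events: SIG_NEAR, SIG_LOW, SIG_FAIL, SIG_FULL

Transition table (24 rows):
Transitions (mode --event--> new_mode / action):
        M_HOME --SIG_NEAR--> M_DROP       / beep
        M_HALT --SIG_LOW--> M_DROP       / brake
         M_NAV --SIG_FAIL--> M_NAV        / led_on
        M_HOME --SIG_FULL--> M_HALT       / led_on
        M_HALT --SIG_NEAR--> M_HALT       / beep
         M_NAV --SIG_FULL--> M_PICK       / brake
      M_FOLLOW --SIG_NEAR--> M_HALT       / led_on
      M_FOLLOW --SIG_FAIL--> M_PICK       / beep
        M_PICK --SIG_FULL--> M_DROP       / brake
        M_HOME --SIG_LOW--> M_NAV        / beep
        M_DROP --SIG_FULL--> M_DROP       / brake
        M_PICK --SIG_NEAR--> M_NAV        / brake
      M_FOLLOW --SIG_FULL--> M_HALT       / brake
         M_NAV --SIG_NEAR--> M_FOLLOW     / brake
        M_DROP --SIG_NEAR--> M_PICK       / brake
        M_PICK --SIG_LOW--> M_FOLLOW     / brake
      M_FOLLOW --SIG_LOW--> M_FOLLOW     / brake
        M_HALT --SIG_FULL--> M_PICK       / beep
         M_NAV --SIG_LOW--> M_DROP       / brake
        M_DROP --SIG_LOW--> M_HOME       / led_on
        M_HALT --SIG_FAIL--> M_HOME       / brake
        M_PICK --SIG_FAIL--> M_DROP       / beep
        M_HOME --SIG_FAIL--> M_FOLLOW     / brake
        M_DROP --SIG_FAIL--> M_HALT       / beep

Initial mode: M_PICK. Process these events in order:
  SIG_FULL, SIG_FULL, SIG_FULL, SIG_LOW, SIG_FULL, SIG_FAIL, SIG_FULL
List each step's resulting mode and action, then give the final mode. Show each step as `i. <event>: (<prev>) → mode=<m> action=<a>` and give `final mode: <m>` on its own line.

1. SIG_FULL: (M_PICK) → mode=M_DROP action=brake
2. SIG_FULL: (M_DROP) → mode=M_DROP action=brake
3. SIG_FULL: (M_DROP) → mode=M_DROP action=brake
4. SIG_LOW: (M_DROP) → mode=M_HOME action=led_on
5. SIG_FULL: (M_HOME) → mode=M_HALT action=led_on
6. SIG_FAIL: (M_HALT) → mode=M_HOME action=brake
7. SIG_FULL: (M_HOME) → mode=M_HALT action=led_on

final mode: M_HALT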